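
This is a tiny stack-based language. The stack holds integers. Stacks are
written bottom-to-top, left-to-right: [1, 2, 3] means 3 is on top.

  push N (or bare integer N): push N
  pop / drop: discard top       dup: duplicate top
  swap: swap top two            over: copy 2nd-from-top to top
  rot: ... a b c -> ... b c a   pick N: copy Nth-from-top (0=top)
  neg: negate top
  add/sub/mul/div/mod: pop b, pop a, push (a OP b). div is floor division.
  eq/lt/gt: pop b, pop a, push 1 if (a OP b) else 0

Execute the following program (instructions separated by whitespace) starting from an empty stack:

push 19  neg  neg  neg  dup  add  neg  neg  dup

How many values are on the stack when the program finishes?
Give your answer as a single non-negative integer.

After 'push 19': stack = [19] (depth 1)
After 'neg': stack = [-19] (depth 1)
After 'neg': stack = [19] (depth 1)
After 'neg': stack = [-19] (depth 1)
After 'dup': stack = [-19, -19] (depth 2)
After 'add': stack = [-38] (depth 1)
After 'neg': stack = [38] (depth 1)
After 'neg': stack = [-38] (depth 1)
After 'dup': stack = [-38, -38] (depth 2)

Answer: 2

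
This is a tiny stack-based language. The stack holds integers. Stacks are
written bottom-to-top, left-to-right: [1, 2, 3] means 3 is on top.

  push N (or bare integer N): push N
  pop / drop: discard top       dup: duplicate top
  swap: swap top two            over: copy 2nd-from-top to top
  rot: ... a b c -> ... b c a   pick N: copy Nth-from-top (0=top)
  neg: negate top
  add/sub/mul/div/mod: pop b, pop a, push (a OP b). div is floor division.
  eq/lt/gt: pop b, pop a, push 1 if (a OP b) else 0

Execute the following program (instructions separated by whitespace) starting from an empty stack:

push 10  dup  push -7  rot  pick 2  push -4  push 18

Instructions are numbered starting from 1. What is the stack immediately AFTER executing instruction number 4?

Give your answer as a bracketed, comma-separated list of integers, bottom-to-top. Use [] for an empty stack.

Answer: [10, -7, 10]

Derivation:
Step 1 ('push 10'): [10]
Step 2 ('dup'): [10, 10]
Step 3 ('push -7'): [10, 10, -7]
Step 4 ('rot'): [10, -7, 10]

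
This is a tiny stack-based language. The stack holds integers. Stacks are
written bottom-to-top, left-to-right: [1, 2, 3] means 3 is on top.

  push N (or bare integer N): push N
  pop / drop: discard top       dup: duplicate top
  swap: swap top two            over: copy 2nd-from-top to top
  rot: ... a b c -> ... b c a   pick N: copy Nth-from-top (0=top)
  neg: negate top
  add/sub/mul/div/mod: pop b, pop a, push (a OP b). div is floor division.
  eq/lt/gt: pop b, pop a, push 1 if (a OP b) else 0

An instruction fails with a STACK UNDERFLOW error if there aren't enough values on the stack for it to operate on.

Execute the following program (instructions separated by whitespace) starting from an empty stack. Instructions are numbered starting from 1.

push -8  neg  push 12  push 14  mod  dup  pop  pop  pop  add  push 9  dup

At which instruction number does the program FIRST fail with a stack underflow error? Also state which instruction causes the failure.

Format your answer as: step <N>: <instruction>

Step 1 ('push -8'): stack = [-8], depth = 1
Step 2 ('neg'): stack = [8], depth = 1
Step 3 ('push 12'): stack = [8, 12], depth = 2
Step 4 ('push 14'): stack = [8, 12, 14], depth = 3
Step 5 ('mod'): stack = [8, 12], depth = 2
Step 6 ('dup'): stack = [8, 12, 12], depth = 3
Step 7 ('pop'): stack = [8, 12], depth = 2
Step 8 ('pop'): stack = [8], depth = 1
Step 9 ('pop'): stack = [], depth = 0
Step 10 ('add'): needs 2 value(s) but depth is 0 — STACK UNDERFLOW

Answer: step 10: add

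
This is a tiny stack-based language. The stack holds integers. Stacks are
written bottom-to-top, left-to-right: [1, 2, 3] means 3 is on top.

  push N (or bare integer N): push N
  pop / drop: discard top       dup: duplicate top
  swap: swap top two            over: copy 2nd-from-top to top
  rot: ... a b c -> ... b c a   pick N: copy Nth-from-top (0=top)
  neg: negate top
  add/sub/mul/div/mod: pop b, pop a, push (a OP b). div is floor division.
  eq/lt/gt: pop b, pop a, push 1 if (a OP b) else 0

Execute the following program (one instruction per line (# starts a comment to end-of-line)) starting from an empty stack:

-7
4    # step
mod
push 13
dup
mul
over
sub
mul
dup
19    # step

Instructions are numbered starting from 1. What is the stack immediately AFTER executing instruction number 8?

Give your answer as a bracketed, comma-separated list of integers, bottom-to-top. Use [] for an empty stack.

Step 1 ('-7'): [-7]
Step 2 ('4'): [-7, 4]
Step 3 ('mod'): [1]
Step 4 ('push 13'): [1, 13]
Step 5 ('dup'): [1, 13, 13]
Step 6 ('mul'): [1, 169]
Step 7 ('over'): [1, 169, 1]
Step 8 ('sub'): [1, 168]

Answer: [1, 168]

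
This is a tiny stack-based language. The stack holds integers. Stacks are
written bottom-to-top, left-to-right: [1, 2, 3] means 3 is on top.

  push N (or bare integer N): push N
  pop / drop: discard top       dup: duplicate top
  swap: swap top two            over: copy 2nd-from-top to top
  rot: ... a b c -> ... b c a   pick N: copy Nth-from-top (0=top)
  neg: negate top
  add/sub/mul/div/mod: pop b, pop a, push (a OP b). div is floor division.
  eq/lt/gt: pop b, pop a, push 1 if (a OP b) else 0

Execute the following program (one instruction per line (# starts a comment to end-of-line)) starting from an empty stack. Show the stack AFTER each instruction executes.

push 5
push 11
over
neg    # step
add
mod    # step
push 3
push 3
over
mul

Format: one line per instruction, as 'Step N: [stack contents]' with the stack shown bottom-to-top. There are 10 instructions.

Step 1: [5]
Step 2: [5, 11]
Step 3: [5, 11, 5]
Step 4: [5, 11, -5]
Step 5: [5, 6]
Step 6: [5]
Step 7: [5, 3]
Step 8: [5, 3, 3]
Step 9: [5, 3, 3, 3]
Step 10: [5, 3, 9]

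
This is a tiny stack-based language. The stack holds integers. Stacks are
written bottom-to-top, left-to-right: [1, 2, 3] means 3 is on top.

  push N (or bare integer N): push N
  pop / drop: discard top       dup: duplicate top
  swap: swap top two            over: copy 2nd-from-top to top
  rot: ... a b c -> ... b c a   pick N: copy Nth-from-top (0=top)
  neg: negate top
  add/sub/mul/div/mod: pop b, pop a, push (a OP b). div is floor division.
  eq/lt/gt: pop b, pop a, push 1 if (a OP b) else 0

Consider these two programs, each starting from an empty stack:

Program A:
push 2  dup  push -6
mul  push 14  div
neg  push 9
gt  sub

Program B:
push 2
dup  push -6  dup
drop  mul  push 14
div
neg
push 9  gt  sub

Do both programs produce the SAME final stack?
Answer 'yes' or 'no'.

Program A trace:
  After 'push 2': [2]
  After 'dup': [2, 2]
  After 'push -6': [2, 2, -6]
  After 'mul': [2, -12]
  After 'push 14': [2, -12, 14]
  After 'div': [2, -1]
  After 'neg': [2, 1]
  After 'push 9': [2, 1, 9]
  After 'gt': [2, 0]
  After 'sub': [2]
Program A final stack: [2]

Program B trace:
  After 'push 2': [2]
  After 'dup': [2, 2]
  After 'push -6': [2, 2, -6]
  After 'dup': [2, 2, -6, -6]
  After 'drop': [2, 2, -6]
  After 'mul': [2, -12]
  After 'push 14': [2, -12, 14]
  After 'div': [2, -1]
  After 'neg': [2, 1]
  After 'push 9': [2, 1, 9]
  After 'gt': [2, 0]
  After 'sub': [2]
Program B final stack: [2]
Same: yes

Answer: yes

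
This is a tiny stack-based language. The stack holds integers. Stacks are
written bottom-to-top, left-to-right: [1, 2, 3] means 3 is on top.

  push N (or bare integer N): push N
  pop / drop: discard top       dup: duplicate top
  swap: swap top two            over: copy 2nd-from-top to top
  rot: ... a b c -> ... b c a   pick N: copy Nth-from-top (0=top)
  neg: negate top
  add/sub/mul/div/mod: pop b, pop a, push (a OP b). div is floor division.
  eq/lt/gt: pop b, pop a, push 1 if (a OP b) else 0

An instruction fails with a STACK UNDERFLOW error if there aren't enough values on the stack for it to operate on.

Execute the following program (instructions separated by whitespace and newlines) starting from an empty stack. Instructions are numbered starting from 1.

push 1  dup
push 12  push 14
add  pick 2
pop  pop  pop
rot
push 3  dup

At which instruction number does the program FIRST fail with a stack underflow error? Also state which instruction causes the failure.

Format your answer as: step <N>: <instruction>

Answer: step 10: rot

Derivation:
Step 1 ('push 1'): stack = [1], depth = 1
Step 2 ('dup'): stack = [1, 1], depth = 2
Step 3 ('push 12'): stack = [1, 1, 12], depth = 3
Step 4 ('push 14'): stack = [1, 1, 12, 14], depth = 4
Step 5 ('add'): stack = [1, 1, 26], depth = 3
Step 6 ('pick 2'): stack = [1, 1, 26, 1], depth = 4
Step 7 ('pop'): stack = [1, 1, 26], depth = 3
Step 8 ('pop'): stack = [1, 1], depth = 2
Step 9 ('pop'): stack = [1], depth = 1
Step 10 ('rot'): needs 3 value(s) but depth is 1 — STACK UNDERFLOW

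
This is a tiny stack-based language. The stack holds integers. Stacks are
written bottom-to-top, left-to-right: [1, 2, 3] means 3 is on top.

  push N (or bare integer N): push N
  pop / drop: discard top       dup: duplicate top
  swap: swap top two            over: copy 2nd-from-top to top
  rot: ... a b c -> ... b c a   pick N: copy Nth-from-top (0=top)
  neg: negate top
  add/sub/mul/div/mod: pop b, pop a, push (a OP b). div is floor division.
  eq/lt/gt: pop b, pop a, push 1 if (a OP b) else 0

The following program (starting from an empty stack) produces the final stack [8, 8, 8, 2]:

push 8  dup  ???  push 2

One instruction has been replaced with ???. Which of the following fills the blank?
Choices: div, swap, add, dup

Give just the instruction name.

Answer: dup

Derivation:
Stack before ???: [8, 8]
Stack after ???:  [8, 8, 8]
Checking each choice:
  div: produces [1, 2]
  swap: produces [8, 8, 2]
  add: produces [16, 2]
  dup: MATCH


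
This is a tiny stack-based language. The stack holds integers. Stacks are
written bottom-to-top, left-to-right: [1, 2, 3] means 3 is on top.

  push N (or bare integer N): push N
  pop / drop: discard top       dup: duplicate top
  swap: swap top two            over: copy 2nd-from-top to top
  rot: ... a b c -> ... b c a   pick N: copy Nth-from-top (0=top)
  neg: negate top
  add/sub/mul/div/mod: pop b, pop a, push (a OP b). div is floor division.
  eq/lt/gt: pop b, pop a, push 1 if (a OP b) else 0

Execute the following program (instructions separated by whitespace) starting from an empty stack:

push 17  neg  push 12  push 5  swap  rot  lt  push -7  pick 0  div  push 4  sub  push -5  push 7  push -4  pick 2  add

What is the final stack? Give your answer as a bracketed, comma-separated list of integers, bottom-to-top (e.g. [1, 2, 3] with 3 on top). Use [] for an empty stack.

After 'push 17': [17]
After 'neg': [-17]
After 'push 12': [-17, 12]
After 'push 5': [-17, 12, 5]
After 'swap': [-17, 5, 12]
After 'rot': [5, 12, -17]
After 'lt': [5, 0]
After 'push -7': [5, 0, -7]
After 'pick 0': [5, 0, -7, -7]
After 'div': [5, 0, 1]
After 'push 4': [5, 0, 1, 4]
After 'sub': [5, 0, -3]
After 'push -5': [5, 0, -3, -5]
After 'push 7': [5, 0, -3, -5, 7]
After 'push -4': [5, 0, -3, -5, 7, -4]
After 'pick 2': [5, 0, -3, -5, 7, -4, -5]
After 'add': [5, 0, -3, -5, 7, -9]

Answer: [5, 0, -3, -5, 7, -9]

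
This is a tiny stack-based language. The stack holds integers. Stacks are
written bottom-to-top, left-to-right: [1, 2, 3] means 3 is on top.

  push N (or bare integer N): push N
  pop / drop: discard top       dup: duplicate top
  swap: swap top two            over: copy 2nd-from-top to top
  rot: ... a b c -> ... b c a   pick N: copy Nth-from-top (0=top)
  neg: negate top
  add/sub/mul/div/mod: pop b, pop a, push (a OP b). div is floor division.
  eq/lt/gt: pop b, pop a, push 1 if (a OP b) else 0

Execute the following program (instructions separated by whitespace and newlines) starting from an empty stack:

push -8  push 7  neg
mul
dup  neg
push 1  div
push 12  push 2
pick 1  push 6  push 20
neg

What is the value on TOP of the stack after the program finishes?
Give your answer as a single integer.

Answer: -20

Derivation:
After 'push -8': [-8]
After 'push 7': [-8, 7]
After 'neg': [-8, -7]
After 'mul': [56]
After 'dup': [56, 56]
After 'neg': [56, -56]
After 'push 1': [56, -56, 1]
After 'div': [56, -56]
After 'push 12': [56, -56, 12]
After 'push 2': [56, -56, 12, 2]
After 'pick 1': [56, -56, 12, 2, 12]
After 'push 6': [56, -56, 12, 2, 12, 6]
After 'push 20': [56, -56, 12, 2, 12, 6, 20]
After 'neg': [56, -56, 12, 2, 12, 6, -20]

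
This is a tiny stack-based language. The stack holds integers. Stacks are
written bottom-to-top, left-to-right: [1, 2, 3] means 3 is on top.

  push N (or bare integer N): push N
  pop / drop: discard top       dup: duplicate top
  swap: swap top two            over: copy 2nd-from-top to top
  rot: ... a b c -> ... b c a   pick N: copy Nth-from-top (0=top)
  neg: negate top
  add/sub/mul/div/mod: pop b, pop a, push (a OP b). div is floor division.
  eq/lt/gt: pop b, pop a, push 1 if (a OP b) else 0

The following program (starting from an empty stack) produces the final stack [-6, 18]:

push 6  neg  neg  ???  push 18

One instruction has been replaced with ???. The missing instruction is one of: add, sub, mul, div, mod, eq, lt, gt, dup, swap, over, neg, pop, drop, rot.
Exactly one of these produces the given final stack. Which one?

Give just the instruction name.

Stack before ???: [6]
Stack after ???:  [-6]
The instruction that transforms [6] -> [-6] is: neg

Answer: neg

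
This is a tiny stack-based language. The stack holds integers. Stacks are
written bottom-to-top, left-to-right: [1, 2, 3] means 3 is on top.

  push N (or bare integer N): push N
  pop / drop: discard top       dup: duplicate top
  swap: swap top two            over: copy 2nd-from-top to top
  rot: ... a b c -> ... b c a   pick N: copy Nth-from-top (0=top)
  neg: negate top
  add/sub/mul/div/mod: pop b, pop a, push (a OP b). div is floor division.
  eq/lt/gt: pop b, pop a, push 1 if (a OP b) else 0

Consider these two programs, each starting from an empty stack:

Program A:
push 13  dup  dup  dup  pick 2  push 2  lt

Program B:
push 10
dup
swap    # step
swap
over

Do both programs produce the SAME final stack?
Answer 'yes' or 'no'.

Answer: no

Derivation:
Program A trace:
  After 'push 13': [13]
  After 'dup': [13, 13]
  After 'dup': [13, 13, 13]
  After 'dup': [13, 13, 13, 13]
  After 'pick 2': [13, 13, 13, 13, 13]
  After 'push 2': [13, 13, 13, 13, 13, 2]
  After 'lt': [13, 13, 13, 13, 0]
Program A final stack: [13, 13, 13, 13, 0]

Program B trace:
  After 'push 10': [10]
  After 'dup': [10, 10]
  After 'swap': [10, 10]
  After 'swap': [10, 10]
  After 'over': [10, 10, 10]
Program B final stack: [10, 10, 10]
Same: no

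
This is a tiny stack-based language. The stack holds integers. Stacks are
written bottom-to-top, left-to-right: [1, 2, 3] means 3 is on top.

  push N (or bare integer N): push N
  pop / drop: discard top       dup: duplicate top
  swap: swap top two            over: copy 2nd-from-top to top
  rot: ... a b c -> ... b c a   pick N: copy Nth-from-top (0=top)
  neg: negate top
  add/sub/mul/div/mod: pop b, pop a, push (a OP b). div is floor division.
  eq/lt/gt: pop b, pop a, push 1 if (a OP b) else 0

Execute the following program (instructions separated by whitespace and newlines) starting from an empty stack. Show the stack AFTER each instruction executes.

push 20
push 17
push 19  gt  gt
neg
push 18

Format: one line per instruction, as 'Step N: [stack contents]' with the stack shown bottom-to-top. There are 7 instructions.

Step 1: [20]
Step 2: [20, 17]
Step 3: [20, 17, 19]
Step 4: [20, 0]
Step 5: [1]
Step 6: [-1]
Step 7: [-1, 18]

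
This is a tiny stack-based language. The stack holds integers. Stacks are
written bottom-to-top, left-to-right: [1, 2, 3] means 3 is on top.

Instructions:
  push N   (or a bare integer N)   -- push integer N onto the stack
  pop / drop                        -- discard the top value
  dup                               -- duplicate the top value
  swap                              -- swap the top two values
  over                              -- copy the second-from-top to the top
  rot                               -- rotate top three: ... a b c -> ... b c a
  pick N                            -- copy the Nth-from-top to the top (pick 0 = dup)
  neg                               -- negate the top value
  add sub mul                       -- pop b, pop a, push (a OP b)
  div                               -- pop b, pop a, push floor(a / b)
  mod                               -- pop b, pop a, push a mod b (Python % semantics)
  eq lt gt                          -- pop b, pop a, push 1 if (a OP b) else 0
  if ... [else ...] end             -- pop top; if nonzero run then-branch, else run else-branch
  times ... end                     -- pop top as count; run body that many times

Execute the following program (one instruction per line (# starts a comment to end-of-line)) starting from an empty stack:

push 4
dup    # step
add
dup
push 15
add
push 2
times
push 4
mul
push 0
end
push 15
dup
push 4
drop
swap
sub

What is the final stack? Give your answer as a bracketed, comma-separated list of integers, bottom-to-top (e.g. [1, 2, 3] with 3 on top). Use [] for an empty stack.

Answer: [8, 92, 0, 0, 0]

Derivation:
After 'push 4': [4]
After 'dup': [4, 4]
After 'add': [8]
After 'dup': [8, 8]
After 'push 15': [8, 8, 15]
After 'add': [8, 23]
After 'push 2': [8, 23, 2]
After 'times': [8, 23]
After 'push 4': [8, 23, 4]
After 'mul': [8, 92]
After 'push 0': [8, 92, 0]
After 'push 4': [8, 92, 0, 4]
After 'mul': [8, 92, 0]
After 'push 0': [8, 92, 0, 0]
After 'push 15': [8, 92, 0, 0, 15]
After 'dup': [8, 92, 0, 0, 15, 15]
After 'push 4': [8, 92, 0, 0, 15, 15, 4]
After 'drop': [8, 92, 0, 0, 15, 15]
After 'swap': [8, 92, 0, 0, 15, 15]
After 'sub': [8, 92, 0, 0, 0]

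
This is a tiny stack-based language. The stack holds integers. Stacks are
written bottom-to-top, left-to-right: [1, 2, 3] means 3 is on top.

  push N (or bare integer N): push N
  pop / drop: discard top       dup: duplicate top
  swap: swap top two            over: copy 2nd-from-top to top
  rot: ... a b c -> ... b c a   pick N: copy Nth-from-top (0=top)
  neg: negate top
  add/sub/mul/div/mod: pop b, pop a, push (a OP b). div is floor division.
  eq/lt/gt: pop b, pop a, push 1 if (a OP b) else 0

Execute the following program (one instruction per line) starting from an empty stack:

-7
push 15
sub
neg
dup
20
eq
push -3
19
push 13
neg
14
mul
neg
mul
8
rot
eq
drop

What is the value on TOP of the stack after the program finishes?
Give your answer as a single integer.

After 'push -7': [-7]
After 'push 15': [-7, 15]
After 'sub': [-22]
After 'neg': [22]
After 'dup': [22, 22]
After 'push 20': [22, 22, 20]
After 'eq': [22, 0]
After 'push -3': [22, 0, -3]
After 'push 19': [22, 0, -3, 19]
After 'push 13': [22, 0, -3, 19, 13]
After 'neg': [22, 0, -3, 19, -13]
After 'push 14': [22, 0, -3, 19, -13, 14]
After 'mul': [22, 0, -3, 19, -182]
After 'neg': [22, 0, -3, 19, 182]
After 'mul': [22, 0, -3, 3458]
After 'push 8': [22, 0, -3, 3458, 8]
After 'rot': [22, 0, 3458, 8, -3]
After 'eq': [22, 0, 3458, 0]
After 'drop': [22, 0, 3458]

Answer: 3458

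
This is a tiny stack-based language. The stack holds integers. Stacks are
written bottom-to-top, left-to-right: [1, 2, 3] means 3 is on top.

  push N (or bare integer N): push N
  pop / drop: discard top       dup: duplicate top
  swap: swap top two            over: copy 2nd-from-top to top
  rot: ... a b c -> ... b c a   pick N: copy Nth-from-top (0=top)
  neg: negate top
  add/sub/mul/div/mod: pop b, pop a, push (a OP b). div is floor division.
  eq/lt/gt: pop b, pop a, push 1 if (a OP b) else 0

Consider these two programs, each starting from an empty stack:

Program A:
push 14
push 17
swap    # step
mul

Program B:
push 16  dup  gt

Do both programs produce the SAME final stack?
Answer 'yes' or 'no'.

Program A trace:
  After 'push 14': [14]
  After 'push 17': [14, 17]
  After 'swap': [17, 14]
  After 'mul': [238]
Program A final stack: [238]

Program B trace:
  After 'push 16': [16]
  After 'dup': [16, 16]
  After 'gt': [0]
Program B final stack: [0]
Same: no

Answer: no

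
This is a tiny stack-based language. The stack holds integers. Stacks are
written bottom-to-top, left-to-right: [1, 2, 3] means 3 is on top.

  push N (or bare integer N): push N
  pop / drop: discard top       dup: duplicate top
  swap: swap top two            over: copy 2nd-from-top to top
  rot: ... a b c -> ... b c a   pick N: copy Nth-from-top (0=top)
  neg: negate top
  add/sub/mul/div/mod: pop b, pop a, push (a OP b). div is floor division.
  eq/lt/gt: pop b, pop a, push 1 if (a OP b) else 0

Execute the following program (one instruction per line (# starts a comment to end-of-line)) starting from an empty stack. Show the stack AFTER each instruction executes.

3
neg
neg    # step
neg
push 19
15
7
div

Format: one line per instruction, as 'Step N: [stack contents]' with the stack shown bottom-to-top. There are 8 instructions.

Step 1: [3]
Step 2: [-3]
Step 3: [3]
Step 4: [-3]
Step 5: [-3, 19]
Step 6: [-3, 19, 15]
Step 7: [-3, 19, 15, 7]
Step 8: [-3, 19, 2]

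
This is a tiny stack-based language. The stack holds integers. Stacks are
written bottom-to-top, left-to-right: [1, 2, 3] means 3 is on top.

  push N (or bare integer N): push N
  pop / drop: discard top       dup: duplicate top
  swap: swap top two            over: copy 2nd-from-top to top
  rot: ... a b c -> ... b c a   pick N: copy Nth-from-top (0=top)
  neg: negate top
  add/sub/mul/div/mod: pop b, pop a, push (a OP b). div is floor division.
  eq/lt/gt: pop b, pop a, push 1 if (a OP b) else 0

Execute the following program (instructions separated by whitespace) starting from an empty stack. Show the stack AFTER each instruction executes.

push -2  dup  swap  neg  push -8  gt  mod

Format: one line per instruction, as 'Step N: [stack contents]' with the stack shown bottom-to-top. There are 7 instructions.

Step 1: [-2]
Step 2: [-2, -2]
Step 3: [-2, -2]
Step 4: [-2, 2]
Step 5: [-2, 2, -8]
Step 6: [-2, 1]
Step 7: [0]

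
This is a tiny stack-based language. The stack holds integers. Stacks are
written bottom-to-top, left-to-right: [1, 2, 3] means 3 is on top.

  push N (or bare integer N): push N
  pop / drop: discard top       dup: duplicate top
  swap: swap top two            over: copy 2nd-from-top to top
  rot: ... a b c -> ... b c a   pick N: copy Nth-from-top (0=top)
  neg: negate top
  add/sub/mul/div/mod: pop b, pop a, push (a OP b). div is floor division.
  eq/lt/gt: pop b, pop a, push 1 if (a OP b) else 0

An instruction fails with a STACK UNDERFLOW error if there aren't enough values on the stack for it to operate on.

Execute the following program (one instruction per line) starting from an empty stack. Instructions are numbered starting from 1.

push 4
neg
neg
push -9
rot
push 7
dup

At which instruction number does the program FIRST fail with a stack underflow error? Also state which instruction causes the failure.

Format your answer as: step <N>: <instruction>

Step 1 ('push 4'): stack = [4], depth = 1
Step 2 ('neg'): stack = [-4], depth = 1
Step 3 ('neg'): stack = [4], depth = 1
Step 4 ('push -9'): stack = [4, -9], depth = 2
Step 5 ('rot'): needs 3 value(s) but depth is 2 — STACK UNDERFLOW

Answer: step 5: rot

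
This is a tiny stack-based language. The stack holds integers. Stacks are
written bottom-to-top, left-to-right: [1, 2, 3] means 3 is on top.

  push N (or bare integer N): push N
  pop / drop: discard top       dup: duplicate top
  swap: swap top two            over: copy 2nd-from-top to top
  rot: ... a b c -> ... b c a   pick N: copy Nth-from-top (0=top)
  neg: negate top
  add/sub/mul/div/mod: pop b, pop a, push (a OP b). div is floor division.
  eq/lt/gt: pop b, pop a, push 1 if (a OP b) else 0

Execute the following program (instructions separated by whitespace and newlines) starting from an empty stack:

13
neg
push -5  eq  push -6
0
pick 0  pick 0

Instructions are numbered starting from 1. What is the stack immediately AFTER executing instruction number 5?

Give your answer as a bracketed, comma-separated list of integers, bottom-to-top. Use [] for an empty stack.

Step 1 ('13'): [13]
Step 2 ('neg'): [-13]
Step 3 ('push -5'): [-13, -5]
Step 4 ('eq'): [0]
Step 5 ('push -6'): [0, -6]

Answer: [0, -6]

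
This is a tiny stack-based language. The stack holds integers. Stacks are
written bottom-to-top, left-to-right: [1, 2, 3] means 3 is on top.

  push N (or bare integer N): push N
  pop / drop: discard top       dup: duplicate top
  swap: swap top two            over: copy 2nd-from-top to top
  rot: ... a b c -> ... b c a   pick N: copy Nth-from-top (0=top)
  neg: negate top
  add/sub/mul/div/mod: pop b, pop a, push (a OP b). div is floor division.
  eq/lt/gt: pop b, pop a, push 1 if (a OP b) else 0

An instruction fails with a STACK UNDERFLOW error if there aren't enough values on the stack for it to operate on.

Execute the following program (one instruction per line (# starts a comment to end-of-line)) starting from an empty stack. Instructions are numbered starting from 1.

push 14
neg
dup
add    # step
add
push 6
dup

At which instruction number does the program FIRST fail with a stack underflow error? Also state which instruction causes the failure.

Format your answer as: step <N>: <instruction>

Answer: step 5: add

Derivation:
Step 1 ('push 14'): stack = [14], depth = 1
Step 2 ('neg'): stack = [-14], depth = 1
Step 3 ('dup'): stack = [-14, -14], depth = 2
Step 4 ('add'): stack = [-28], depth = 1
Step 5 ('add'): needs 2 value(s) but depth is 1 — STACK UNDERFLOW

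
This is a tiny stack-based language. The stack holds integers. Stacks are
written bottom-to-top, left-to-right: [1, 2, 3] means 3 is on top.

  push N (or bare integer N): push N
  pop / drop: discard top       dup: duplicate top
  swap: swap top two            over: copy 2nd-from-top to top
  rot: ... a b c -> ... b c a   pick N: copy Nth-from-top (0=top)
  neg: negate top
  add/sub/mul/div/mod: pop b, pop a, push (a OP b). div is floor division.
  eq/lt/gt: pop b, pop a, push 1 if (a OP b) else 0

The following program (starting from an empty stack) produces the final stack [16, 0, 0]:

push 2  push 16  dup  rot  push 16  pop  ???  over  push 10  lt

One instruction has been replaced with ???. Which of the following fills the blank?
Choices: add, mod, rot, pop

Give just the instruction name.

Answer: mod

Derivation:
Stack before ???: [16, 16, 2]
Stack after ???:  [16, 0]
Checking each choice:
  add: produces [16, 18, 0]
  mod: MATCH
  rot: produces [16, 2, 16, 1]
  pop: produces [16, 16, 0]


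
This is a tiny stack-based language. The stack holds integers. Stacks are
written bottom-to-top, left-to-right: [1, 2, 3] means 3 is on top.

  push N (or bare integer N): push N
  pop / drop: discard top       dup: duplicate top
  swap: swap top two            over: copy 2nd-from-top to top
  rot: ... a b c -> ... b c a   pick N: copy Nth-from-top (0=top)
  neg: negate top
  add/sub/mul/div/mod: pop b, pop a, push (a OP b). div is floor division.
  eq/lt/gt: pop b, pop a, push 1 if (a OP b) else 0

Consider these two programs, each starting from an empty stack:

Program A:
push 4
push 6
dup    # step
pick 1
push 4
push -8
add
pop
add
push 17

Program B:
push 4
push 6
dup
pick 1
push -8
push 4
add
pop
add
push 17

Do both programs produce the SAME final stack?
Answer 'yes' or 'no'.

Program A trace:
  After 'push 4': [4]
  After 'push 6': [4, 6]
  After 'dup': [4, 6, 6]
  After 'pick 1': [4, 6, 6, 6]
  After 'push 4': [4, 6, 6, 6, 4]
  After 'push -8': [4, 6, 6, 6, 4, -8]
  After 'add': [4, 6, 6, 6, -4]
  After 'pop': [4, 6, 6, 6]
  After 'add': [4, 6, 12]
  After 'push 17': [4, 6, 12, 17]
Program A final stack: [4, 6, 12, 17]

Program B trace:
  After 'push 4': [4]
  After 'push 6': [4, 6]
  After 'dup': [4, 6, 6]
  After 'pick 1': [4, 6, 6, 6]
  After 'push -8': [4, 6, 6, 6, -8]
  After 'push 4': [4, 6, 6, 6, -8, 4]
  After 'add': [4, 6, 6, 6, -4]
  After 'pop': [4, 6, 6, 6]
  After 'add': [4, 6, 12]
  After 'push 17': [4, 6, 12, 17]
Program B final stack: [4, 6, 12, 17]
Same: yes

Answer: yes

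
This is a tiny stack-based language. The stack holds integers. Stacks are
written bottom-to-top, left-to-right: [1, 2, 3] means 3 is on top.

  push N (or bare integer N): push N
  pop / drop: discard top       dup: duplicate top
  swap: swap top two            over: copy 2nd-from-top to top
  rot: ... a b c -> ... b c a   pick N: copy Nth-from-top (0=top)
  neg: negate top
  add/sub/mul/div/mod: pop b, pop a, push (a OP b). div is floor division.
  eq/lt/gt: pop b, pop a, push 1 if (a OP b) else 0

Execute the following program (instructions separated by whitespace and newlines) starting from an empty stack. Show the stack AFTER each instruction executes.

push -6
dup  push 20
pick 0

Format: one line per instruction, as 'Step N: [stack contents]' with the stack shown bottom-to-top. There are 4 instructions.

Step 1: [-6]
Step 2: [-6, -6]
Step 3: [-6, -6, 20]
Step 4: [-6, -6, 20, 20]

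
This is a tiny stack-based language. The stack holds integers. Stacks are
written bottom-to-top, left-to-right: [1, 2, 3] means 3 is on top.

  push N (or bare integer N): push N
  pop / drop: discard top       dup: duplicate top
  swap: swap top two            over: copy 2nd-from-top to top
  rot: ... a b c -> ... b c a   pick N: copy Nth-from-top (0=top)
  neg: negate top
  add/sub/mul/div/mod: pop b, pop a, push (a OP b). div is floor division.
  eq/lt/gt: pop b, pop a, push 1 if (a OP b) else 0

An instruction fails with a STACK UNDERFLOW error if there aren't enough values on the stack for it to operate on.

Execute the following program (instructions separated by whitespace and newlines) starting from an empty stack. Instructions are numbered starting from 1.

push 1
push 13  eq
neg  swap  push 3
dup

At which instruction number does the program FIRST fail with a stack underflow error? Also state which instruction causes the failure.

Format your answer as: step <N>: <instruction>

Answer: step 5: swap

Derivation:
Step 1 ('push 1'): stack = [1], depth = 1
Step 2 ('push 13'): stack = [1, 13], depth = 2
Step 3 ('eq'): stack = [0], depth = 1
Step 4 ('neg'): stack = [0], depth = 1
Step 5 ('swap'): needs 2 value(s) but depth is 1 — STACK UNDERFLOW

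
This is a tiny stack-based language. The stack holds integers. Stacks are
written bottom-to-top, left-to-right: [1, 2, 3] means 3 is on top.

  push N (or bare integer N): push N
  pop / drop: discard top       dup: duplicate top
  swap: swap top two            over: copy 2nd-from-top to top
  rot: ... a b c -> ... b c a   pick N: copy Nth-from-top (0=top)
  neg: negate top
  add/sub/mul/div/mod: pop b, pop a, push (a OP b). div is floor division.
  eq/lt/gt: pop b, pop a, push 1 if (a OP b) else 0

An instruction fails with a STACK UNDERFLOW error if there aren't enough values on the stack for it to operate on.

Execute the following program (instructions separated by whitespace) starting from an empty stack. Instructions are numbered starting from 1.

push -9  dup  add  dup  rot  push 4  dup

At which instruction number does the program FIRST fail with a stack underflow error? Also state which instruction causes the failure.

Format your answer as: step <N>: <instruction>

Answer: step 5: rot

Derivation:
Step 1 ('push -9'): stack = [-9], depth = 1
Step 2 ('dup'): stack = [-9, -9], depth = 2
Step 3 ('add'): stack = [-18], depth = 1
Step 4 ('dup'): stack = [-18, -18], depth = 2
Step 5 ('rot'): needs 3 value(s) but depth is 2 — STACK UNDERFLOW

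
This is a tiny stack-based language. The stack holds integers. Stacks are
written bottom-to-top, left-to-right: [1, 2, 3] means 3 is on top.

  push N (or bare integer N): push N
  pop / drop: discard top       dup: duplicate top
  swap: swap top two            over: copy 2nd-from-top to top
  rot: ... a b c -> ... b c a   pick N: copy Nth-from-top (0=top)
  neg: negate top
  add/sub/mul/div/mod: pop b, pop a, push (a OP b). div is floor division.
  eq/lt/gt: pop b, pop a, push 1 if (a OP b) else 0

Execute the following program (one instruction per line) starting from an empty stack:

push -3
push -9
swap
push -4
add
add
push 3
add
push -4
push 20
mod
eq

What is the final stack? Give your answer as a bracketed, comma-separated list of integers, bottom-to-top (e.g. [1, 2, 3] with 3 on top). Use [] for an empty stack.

After 'push -3': [-3]
After 'push -9': [-3, -9]
After 'swap': [-9, -3]
After 'push -4': [-9, -3, -4]
After 'add': [-9, -7]
After 'add': [-16]
After 'push 3': [-16, 3]
After 'add': [-13]
After 'push -4': [-13, -4]
After 'push 20': [-13, -4, 20]
After 'mod': [-13, 16]
After 'eq': [0]

Answer: [0]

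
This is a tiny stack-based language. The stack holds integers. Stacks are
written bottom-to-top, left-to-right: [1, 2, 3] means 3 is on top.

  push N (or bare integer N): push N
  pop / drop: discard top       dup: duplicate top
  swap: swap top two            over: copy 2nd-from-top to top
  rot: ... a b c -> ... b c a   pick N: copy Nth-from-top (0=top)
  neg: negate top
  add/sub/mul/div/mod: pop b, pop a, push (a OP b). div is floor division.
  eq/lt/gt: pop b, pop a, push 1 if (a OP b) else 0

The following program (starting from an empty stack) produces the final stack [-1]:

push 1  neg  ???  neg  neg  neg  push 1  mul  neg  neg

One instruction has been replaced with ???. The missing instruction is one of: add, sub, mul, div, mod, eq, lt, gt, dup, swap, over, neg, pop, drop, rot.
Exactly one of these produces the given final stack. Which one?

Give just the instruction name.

Stack before ???: [-1]
Stack after ???:  [1]
The instruction that transforms [-1] -> [1] is: neg

Answer: neg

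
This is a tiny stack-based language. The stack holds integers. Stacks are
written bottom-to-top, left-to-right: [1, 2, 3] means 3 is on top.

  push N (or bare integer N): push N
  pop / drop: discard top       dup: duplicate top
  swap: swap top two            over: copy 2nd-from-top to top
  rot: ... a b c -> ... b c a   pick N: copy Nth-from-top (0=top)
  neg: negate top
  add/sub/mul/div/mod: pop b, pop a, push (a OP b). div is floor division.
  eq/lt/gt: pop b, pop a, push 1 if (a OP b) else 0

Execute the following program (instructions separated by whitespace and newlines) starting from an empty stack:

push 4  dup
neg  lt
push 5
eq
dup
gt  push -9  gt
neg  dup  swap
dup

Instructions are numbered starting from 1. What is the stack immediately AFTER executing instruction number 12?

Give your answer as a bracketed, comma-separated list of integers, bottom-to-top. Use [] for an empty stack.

Step 1 ('push 4'): [4]
Step 2 ('dup'): [4, 4]
Step 3 ('neg'): [4, -4]
Step 4 ('lt'): [0]
Step 5 ('push 5'): [0, 5]
Step 6 ('eq'): [0]
Step 7 ('dup'): [0, 0]
Step 8 ('gt'): [0]
Step 9 ('push -9'): [0, -9]
Step 10 ('gt'): [1]
Step 11 ('neg'): [-1]
Step 12 ('dup'): [-1, -1]

Answer: [-1, -1]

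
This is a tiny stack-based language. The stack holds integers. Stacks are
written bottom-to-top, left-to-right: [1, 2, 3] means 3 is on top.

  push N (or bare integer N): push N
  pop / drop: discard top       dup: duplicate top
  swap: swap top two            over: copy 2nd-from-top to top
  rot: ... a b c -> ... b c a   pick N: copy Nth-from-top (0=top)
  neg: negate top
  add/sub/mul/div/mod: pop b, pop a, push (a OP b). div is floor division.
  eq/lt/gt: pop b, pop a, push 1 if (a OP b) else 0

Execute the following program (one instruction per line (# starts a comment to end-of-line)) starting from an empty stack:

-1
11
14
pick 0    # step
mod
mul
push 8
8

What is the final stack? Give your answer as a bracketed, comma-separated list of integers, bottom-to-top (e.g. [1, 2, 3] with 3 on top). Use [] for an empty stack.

After 'push -1': [-1]
After 'push 11': [-1, 11]
After 'push 14': [-1, 11, 14]
After 'pick 0': [-1, 11, 14, 14]
After 'mod': [-1, 11, 0]
After 'mul': [-1, 0]
After 'push 8': [-1, 0, 8]
After 'push 8': [-1, 0, 8, 8]

Answer: [-1, 0, 8, 8]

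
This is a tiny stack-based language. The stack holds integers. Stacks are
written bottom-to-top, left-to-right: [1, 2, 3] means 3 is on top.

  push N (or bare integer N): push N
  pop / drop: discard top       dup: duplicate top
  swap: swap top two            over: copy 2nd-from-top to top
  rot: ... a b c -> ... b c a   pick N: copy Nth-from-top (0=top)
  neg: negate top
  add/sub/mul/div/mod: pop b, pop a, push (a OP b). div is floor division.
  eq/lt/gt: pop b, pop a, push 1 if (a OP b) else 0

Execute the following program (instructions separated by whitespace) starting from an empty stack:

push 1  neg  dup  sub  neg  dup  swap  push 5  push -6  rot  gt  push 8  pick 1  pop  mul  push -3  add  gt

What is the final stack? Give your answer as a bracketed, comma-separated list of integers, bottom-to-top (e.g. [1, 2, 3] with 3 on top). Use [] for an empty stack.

Answer: [0, 1]

Derivation:
After 'push 1': [1]
After 'neg': [-1]
After 'dup': [-1, -1]
After 'sub': [0]
After 'neg': [0]
After 'dup': [0, 0]
After 'swap': [0, 0]
After 'push 5': [0, 0, 5]
After 'push -6': [0, 0, 5, -6]
After 'rot': [0, 5, -6, 0]
After 'gt': [0, 5, 0]
After 'push 8': [0, 5, 0, 8]
After 'pick 1': [0, 5, 0, 8, 0]
After 'pop': [0, 5, 0, 8]
After 'mul': [0, 5, 0]
After 'push -3': [0, 5, 0, -3]
After 'add': [0, 5, -3]
After 'gt': [0, 1]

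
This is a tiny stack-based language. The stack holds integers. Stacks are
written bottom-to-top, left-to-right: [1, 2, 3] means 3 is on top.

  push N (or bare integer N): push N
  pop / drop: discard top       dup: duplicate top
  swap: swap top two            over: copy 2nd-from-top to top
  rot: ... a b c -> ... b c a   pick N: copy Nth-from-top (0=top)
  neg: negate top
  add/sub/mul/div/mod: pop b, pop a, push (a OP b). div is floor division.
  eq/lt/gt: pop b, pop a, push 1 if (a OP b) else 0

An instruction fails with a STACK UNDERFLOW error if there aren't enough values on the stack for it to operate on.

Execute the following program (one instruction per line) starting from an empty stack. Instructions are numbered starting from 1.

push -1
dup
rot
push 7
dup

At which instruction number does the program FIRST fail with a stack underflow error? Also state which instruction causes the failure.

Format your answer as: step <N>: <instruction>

Answer: step 3: rot

Derivation:
Step 1 ('push -1'): stack = [-1], depth = 1
Step 2 ('dup'): stack = [-1, -1], depth = 2
Step 3 ('rot'): needs 3 value(s) but depth is 2 — STACK UNDERFLOW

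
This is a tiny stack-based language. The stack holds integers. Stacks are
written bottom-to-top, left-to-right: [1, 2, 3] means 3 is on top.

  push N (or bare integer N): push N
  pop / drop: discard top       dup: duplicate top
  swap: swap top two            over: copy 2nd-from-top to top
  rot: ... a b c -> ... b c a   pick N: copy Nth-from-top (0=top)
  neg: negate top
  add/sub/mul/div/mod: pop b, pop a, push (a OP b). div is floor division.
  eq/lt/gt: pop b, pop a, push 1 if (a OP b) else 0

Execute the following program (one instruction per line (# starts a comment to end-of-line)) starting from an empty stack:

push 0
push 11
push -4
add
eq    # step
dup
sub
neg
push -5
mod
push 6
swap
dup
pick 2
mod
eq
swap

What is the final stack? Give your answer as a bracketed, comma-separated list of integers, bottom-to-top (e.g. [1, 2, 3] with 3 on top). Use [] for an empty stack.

Answer: [1, 6]

Derivation:
After 'push 0': [0]
After 'push 11': [0, 11]
After 'push -4': [0, 11, -4]
After 'add': [0, 7]
After 'eq': [0]
After 'dup': [0, 0]
After 'sub': [0]
After 'neg': [0]
After 'push -5': [0, -5]
After 'mod': [0]
After 'push 6': [0, 6]
After 'swap': [6, 0]
After 'dup': [6, 0, 0]
After 'pick 2': [6, 0, 0, 6]
After 'mod': [6, 0, 0]
After 'eq': [6, 1]
After 'swap': [1, 6]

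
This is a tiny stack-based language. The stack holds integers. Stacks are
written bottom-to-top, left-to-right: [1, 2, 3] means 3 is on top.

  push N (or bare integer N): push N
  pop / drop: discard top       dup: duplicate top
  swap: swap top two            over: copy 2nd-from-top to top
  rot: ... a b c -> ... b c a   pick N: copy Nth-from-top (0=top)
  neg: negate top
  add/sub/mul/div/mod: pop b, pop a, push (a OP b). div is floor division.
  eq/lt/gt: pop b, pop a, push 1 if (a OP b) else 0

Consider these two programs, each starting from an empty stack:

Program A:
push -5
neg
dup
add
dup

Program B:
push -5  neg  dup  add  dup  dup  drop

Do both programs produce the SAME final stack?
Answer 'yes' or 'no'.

Program A trace:
  After 'push -5': [-5]
  After 'neg': [5]
  After 'dup': [5, 5]
  After 'add': [10]
  After 'dup': [10, 10]
Program A final stack: [10, 10]

Program B trace:
  After 'push -5': [-5]
  After 'neg': [5]
  After 'dup': [5, 5]
  After 'add': [10]
  After 'dup': [10, 10]
  After 'dup': [10, 10, 10]
  After 'drop': [10, 10]
Program B final stack: [10, 10]
Same: yes

Answer: yes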